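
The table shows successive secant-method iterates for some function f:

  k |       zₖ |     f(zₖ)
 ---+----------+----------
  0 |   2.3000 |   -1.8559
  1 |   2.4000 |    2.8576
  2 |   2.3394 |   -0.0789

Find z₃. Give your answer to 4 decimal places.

2.3410

z₃ = 2.3394 − (-0.0789)·(2.3394 − 2.4000) / (-0.0789 − 2.8576)
   = 2.3394 − (0.004781)/(-2.936500) = 2.341028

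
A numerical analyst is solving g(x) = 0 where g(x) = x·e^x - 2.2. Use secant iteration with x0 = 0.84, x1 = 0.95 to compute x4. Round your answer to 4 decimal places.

g(0.84) = -0.254252, g(0.95) = 0.256424
x2 = 0.950000 − 0.256424·(0.950000 − 0.840000) / (0.256424 − (-0.254252)) = 0.950000 − (0.028207)/(0.510676) = 0.894766
g(0.894766) = -0.010719
x3 = 0.894766 − (-0.010719)·(0.894766 − 0.950000) / (-0.010719 − 0.256424) = 0.894766 − (0.000592)/(-0.267144) = 0.896982
g(0.896982) = -0.000427
x4 = 0.896982 − (-0.000427)·(0.896982 − 0.894766) / (-0.000427 − (-0.010719)) = 0.896982 − (-0.000001)/(0.010292) = 0.897074

0.8971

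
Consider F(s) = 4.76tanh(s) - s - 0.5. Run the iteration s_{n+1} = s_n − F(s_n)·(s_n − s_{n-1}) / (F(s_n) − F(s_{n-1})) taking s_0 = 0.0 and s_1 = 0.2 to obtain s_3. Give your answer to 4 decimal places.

0.1340

F(0.0) = -0.500000, F(0.2) = 0.239507
s_2 = 0.200000 − 0.239507·(0.200000 − 0.000000) / (0.239507 − (-0.500000)) = 0.200000 − (0.047901)/(0.739507) = 0.135225
F(0.135225) = 0.004552
s_3 = 0.135225 − 0.004552·(0.135225 − 0.200000) / (0.004552 − 0.239507) = 0.135225 − (-0.000295)/(-0.234954) = 0.133970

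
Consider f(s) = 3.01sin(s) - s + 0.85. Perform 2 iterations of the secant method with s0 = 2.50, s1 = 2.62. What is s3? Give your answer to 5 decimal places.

2.54387

f(2.50) = 0.1514012, f(2.62) = -0.2702325
s2 = 2.6200000 − (-0.2702325)·(2.6200000 − 2.5000000) / (-0.2702325 − 0.1514012) = 2.6200000 − (-0.0324279)/(-0.4216336) = 2.5430899
f(2.5430899) = 0.0027626
s3 = 2.5430899 − 0.0027626·(2.5430899 − 2.6200000) / (0.0027626 − (-0.2702325)) = 2.5430899 − (-0.0002125)/(0.2729950) = 2.5438682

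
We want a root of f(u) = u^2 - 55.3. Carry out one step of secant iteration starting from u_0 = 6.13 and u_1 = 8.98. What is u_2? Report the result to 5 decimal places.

f(6.13) = -17.7231000, f(8.98) = 25.3404000
u_2 = 8.9800000 − 25.3404000·(8.9800000 − 6.1300000) / (25.3404000 − (-17.7231000)) = 8.9800000 − (72.2201400)/(43.0635000) = 7.3029385

7.30294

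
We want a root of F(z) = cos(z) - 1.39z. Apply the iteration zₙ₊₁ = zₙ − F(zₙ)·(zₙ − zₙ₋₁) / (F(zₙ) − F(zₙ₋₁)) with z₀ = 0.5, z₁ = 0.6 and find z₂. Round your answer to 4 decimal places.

0.5955

F(0.5) = 0.182583, F(0.6) = -0.008664
z₂ = 0.600000 − (-0.008664)·(0.600000 − 0.500000) / (-0.008664 − 0.182583) = 0.600000 − (-0.000866)/(-0.191247) = 0.595470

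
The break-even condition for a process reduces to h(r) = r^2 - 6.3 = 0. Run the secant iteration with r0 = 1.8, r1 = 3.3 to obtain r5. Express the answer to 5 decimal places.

h(1.8) = -3.0600000, h(3.3) = 4.5900000
r2 = 3.3000000 − 4.5900000·(3.3000000 − 1.8000000) / (4.5900000 − (-3.0600000)) = 3.3000000 − (6.8850000)/(7.6500000) = 2.4000000
h(2.4000000) = -0.5400000
r3 = 2.4000000 − (-0.5400000)·(2.4000000 − 3.3000000) / (-0.5400000 − 4.5900000) = 2.4000000 − (0.4860000)/(-5.1300000) = 2.4947368
h(2.4947368) = -0.0762881
r4 = 2.4947368 − (-0.0762881)·(2.4947368 − 2.4000000) / (-0.0762881 − (-0.5400000)) = 2.4947368 − (-0.0072273)/(0.4637119) = 2.5103226
h(2.5103226) = 0.0017195
r5 = 2.5103226 − 0.0017195·(2.5103226 − 2.4947368) / (0.0017195 − (-0.0762881)) = 2.5103226 − (0.0000268)/(0.0780075) = 2.5099790

2.50998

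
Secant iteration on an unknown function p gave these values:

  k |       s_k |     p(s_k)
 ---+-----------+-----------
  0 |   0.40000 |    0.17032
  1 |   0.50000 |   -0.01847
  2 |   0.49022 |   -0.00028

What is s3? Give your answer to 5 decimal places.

s3 = 0.49022 − (-0.00028)·(0.49022 − 0.50000) / (-0.00028 − (-0.01847))
   = 0.49022 − (0.0000027)/(0.0181900) = 0.4900695

0.49007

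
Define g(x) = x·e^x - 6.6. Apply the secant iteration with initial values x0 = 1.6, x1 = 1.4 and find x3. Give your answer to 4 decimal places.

1.4894

g(1.6) = 1.324852, g(1.4) = -0.922720
x2 = 1.400000 − (-0.922720)·(1.400000 − 1.600000) / (-0.922720 − 1.324852) = 1.400000 − (0.184544)/(-2.247572) = 1.482108
g(1.482108) = -0.075439
x3 = 1.482108 − (-0.075439)·(1.482108 − 1.400000) / (-0.075439 − (-0.922720)) = 1.482108 − (-0.006194)/(0.847281) = 1.489419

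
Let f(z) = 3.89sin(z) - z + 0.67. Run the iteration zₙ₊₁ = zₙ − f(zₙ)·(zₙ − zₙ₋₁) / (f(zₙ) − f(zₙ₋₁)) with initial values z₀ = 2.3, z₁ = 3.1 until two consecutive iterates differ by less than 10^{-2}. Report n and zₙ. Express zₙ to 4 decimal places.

f(2.3) = 1.270793, f(3.1) = -2.268251
z₂ = 3.100000 − (-2.268251)·(0.800000)/(-3.539044) = 2.587262;  |Δ| = 0.512738
f(2.587262) = 0.130332
z₃ = 2.587262 − 0.130332·(-0.512738)/(2.398583) = 2.615123;  |Δ| = 0.027861
f(2.615123) = 0.009540
z₄ = 2.615123 − 0.009540·(0.027861)/(-0.120792) = 2.617324;  |Δ| = 0.002200
|z₄ − z₃| = 0.002200 < 10^{-2}

n = 4, zₙ = 2.6173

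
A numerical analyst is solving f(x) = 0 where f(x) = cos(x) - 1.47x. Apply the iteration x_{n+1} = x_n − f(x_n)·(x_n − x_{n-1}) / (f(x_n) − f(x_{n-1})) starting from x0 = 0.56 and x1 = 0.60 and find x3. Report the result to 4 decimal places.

f(0.56) = 0.024055, f(0.60) = -0.056664
x2 = 0.600000 − (-0.056664)·(0.600000 − 0.560000) / (-0.056664 − 0.024055) = 0.600000 − (-0.002267)/(-0.080719) = 0.571920
f(0.571920) = 0.000140
x3 = 0.571920 − 0.000140·(0.571920 − 0.600000) / (0.000140 − (-0.056664)) = 0.571920 − (-0.000004)/(0.056805) = 0.571990

0.5720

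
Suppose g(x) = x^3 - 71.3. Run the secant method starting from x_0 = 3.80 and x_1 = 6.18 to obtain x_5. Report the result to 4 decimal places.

4.1466

g(3.80) = -16.428000, g(6.18) = 164.729032
x_2 = 6.180000 − 164.729032·(6.180000 − 3.800000) / (164.729032 − (-16.428000)) = 6.180000 − (392.055096)/(181.157032) = 4.015827
g(4.015827) = -6.537278
x_3 = 4.015827 − (-6.537278)·(4.015827 − 6.180000) / (-6.537278 − 164.729032) = 4.015827 − (14.147798)/(-171.266310) = 4.098434
g(4.098434) = -2.457926
x_4 = 4.098434 − (-2.457926)·(4.098434 − 4.015827) / (-2.457926 − (-6.537278)) = 4.098434 − (-0.203042)/(4.079352) = 4.148207
g(4.148207) = 0.080797
x_5 = 4.148207 − 0.080797·(4.148207 − 4.098434) / (0.080797 − (-2.457926)) = 4.148207 − (0.004022)/(2.538723) = 4.146623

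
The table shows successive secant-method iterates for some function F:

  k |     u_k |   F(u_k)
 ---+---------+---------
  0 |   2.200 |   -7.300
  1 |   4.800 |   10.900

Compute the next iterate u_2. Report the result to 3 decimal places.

3.243

u_2 = 4.800 − 10.900·(4.800 − 2.200) / (10.900 − (-7.300))
   = 4.800 − (28.34000)/(18.20000) = 3.24286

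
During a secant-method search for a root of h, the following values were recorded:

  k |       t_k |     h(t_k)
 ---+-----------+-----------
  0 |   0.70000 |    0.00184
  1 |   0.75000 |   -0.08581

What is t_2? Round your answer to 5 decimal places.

0.70105

t_2 = 0.75000 − (-0.08581)·(0.75000 − 0.70000) / (-0.08581 − 0.00184)
   = 0.75000 − (-0.0042905)/(-0.0876500) = 0.7010496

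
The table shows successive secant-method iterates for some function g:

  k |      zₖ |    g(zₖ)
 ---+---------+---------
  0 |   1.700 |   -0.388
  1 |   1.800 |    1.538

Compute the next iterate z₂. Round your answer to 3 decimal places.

1.720

z₂ = 1.800 − 1.538·(1.800 − 1.700) / (1.538 − (-0.388))
   = 1.800 − (0.15380)/(1.92600) = 1.72015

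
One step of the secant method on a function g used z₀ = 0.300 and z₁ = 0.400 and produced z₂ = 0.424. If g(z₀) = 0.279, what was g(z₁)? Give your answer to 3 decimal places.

The secant line through (0.300, 0.279) and (0.400, g(z₁)) crosses zero at z₂ = 0.424.
So (0.300, 0.279), (0.400, g(z₁)), (0.424, 0) are collinear:
g(z₁) = 0.279 · (0.400 − 0.424) / (0.300 − 0.424) = 0.279 · (-0.02400)/(-0.12400) = 0.05400

0.054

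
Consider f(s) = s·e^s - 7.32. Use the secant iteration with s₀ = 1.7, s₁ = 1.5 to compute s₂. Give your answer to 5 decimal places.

f(1.7) = 1.9857106, f(1.5) = -0.5974664
s₂ = 1.5000000 − (-0.5974664)·(1.5000000 − 1.7000000) / (-0.5974664 − 1.9857106) = 1.5000000 − (0.1194933)/(-2.5831770) = 1.5462583

1.54626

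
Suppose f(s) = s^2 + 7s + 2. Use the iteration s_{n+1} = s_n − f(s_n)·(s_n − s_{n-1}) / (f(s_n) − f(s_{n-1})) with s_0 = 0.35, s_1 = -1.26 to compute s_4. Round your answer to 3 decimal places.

f(0.35) = 4.57250, f(-1.26) = -5.23240
s_2 = -1.26000 − (-5.23240)·(-1.26000 − 0.35000) / (-5.23240 − 4.57250) = -1.26000 − (8.42416)/(-9.80490) = -0.40082
f(-0.40082) = -0.64509
s_3 = -0.40082 − (-0.64509)·(-0.40082 − (-1.26000)) / (-0.64509 − (-5.23240)) = -0.40082 − (-0.55425)/(4.58731) = -0.28000
f(-0.28000) = 0.11841
s_4 = -0.28000 − 0.11841·(-0.28000 − (-0.40082)) / (0.11841 − (-0.64509)) = -0.28000 − (0.01431)/(0.76350) = -0.29874

-0.299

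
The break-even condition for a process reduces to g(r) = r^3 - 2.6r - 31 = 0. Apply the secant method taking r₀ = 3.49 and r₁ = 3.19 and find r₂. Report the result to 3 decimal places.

g(3.49) = 2.43455, g(3.19) = -6.83224
r₂ = 3.19000 − (-6.83224)·(3.19000 − 3.49000) / (-6.83224 − 2.43455) = 3.19000 − (2.04967)/(-9.26679) = 3.41118

3.411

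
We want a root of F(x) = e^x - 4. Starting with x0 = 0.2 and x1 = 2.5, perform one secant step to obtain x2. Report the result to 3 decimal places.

F(0.2) = -2.77860, F(2.5) = 8.18249
x2 = 2.50000 − 8.18249·(2.50000 − 0.20000) / (8.18249 − (-2.77860)) = 2.50000 − (18.81974)/(10.96109) = 0.78304

0.783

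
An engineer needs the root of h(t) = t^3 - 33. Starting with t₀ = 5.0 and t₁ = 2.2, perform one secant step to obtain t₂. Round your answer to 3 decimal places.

2.747

h(5.0) = 92.00000, h(2.2) = -22.35200
t₂ = 2.20000 − (-22.35200)·(2.20000 − 5.00000) / (-22.35200 − 92.00000) = 2.20000 − (62.58560)/(-114.35200) = 2.74731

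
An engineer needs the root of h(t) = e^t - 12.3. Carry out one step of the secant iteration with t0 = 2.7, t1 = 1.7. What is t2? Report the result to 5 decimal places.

2.42573

h(2.7) = 2.5797317, h(1.7) = -6.8260526
t2 = 1.7000000 − (-6.8260526)·(1.7000000 − 2.7000000) / (-6.8260526 − 2.5797317) = 1.7000000 − (6.8260526)/(-9.4057843) = 2.4257292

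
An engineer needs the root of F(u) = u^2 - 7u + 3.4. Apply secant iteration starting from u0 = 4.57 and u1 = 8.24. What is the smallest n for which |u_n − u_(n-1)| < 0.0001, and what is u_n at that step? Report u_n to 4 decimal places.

F(4.57) = -7.705100, F(8.24) = 13.617600
u2 = 8.240000 − 13.617600·(3.670000)/(21.322700) = 5.896179;  |Δ| = 2.343821
F(5.896179) = -3.108326
u3 = 5.896179 − (-3.108326)·(-2.343821)/(-16.725926) = 6.331752;  |Δ| = 0.435573
F(6.331752) = -0.831181
u4 = 6.331752 − (-0.831181)·(0.435573)/(2.277145) = 6.490740;  |Δ| = 0.158989
F(6.490740) = 0.094528
u5 = 6.490740 − 0.094528·(0.158989)/(0.925710) = 6.474505;  |Δ| = 0.016235
F(6.474505) = -0.002318
u6 = 6.474505 − (-0.002318)·(-0.016235)/(-0.096846) = 6.474894;  |Δ| = 0.000389
F(6.474894) = -0.000006
u7 = 6.474894 − (-0.000006)·(0.000389)/(0.002311) = 6.474895;  |Δ| = 0.000001
|u7 − u6| = 0.000001 < 0.0001

n = 7, u_n = 6.4749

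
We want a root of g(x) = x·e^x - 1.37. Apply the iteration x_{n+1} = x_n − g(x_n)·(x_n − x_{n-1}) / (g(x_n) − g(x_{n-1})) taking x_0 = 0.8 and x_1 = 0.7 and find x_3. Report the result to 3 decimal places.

0.688

g(0.8) = 0.41043, g(0.7) = 0.03963
x_2 = 0.70000 − 0.03963·(0.70000 − 0.80000) / (0.03963 − 0.41043) = 0.70000 − (-0.00396)/(-0.37081) = 0.68931
g(0.68931) = 0.00335
x_3 = 0.68931 − 0.00335·(0.68931 − 0.70000) / (0.00335 − 0.03963) = 0.68931 − (-0.00004)/(-0.03628) = 0.68833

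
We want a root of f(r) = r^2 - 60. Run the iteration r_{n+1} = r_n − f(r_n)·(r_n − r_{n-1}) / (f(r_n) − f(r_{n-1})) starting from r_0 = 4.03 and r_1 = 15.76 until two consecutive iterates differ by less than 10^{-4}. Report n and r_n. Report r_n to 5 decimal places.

f(4.03) = -43.7591000, f(15.76) = 188.3776000
r_2 = 15.7600000 − 188.3776000·(11.7300000)/(232.1367000) = 6.2411723;  |Δ| = 9.5188277
f(6.2411723) = -21.0477682
r_3 = 6.2411723 − (-21.0477682)·(-9.5188277)/(-209.4253682) = 7.1978381;  |Δ| = 0.9566658
f(7.1978381) = -8.1911271
r_4 = 7.1978381 − (-8.1911271)·(0.9566658)/(12.8566411) = 7.8073418;  |Δ| = 0.6095037
f(7.8073418) = 0.9545862
r_5 = 7.8073418 − 0.9545862·(0.6095037)/(9.1457133) = 7.7437247;  |Δ| = 0.0636171
f(7.7437247) = -0.0347277
r_6 = 7.7437247 − (-0.0347277)·(-0.0636171)/(-0.9893139) = 7.7459578;  |Δ| = 0.0022331
f(7.7459578) = -0.0001371
r_7 = 7.7459578 − (-0.0001371)·(0.0022331)/(0.0345907) = 7.7459667;  |Δ| = 0.0000088
|r_7 − r_6| = 0.0000088 < 10^{-4}

n = 7, r_n = 7.74597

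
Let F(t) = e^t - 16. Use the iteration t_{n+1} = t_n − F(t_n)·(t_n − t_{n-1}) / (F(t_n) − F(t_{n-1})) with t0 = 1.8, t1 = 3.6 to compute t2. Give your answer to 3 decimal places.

F(1.8) = -9.95035, F(3.6) = 20.59823
t2 = 3.60000 − 20.59823·(3.60000 − 1.80000) / (20.59823 − (-9.95035)) = 3.60000 − (37.07682)/(30.54859) = 2.38630

2.386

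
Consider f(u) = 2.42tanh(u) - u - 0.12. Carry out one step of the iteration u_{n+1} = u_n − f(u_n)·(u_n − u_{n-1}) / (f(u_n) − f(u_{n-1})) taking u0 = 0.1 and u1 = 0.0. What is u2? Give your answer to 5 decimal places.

f(0.1) = 0.0211965, f(0.0) = -0.1200000
u2 = 0.0000000 − (-0.1200000)·(0.0000000 − 0.1000000) / (-0.1200000 − 0.0211965) = 0.0000000 − (0.0120000)/(-0.1411965) = 0.0849879

0.08499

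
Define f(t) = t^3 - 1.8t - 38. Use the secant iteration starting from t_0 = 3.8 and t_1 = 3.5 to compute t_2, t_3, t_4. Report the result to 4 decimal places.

3.5373, 3.5403, 3.5403

f(3.8) = 10.032000, f(3.5) = -1.425000
t_2 = 3.500000 − (-1.425000)·(3.500000 − 3.800000) / (-1.425000 − 10.032000) = 3.500000 − (0.427500)/(-11.457000) = 3.537313
f(3.537313) = -0.106225
t_3 = 3.537313 − (-0.106225)·(3.537313 − 3.500000) / (-0.106225 − (-1.425000)) = 3.537313 − (-0.003964)/(1.318775) = 3.540319
f(3.540319) = 0.001282
t_4 = 3.540319 − 0.001282·(3.540319 − 3.537313) / (0.001282 − (-0.106225)) = 3.540319 − (0.000004)/(0.107506) = 3.540283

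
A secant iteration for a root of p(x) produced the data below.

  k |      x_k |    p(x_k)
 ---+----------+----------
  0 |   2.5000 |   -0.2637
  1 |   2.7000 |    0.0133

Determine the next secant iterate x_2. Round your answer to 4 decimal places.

x_2 = 2.7000 − 0.0133·(2.7000 − 2.5000) / (0.0133 − (-0.2637))
   = 2.7000 − (0.002660)/(0.277000) = 2.690397

2.6904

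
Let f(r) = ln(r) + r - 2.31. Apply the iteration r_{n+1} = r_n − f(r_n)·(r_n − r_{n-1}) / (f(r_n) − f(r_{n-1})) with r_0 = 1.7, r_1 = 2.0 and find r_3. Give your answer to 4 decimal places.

f(1.7) = -0.079372, f(2.0) = 0.383147
r_2 = 2.000000 − 0.383147·(2.000000 − 1.700000) / (0.383147 − (-0.079372)) = 2.000000 − (0.114944)/(0.462519) = 1.751482
f(1.751482) = 0.001945
r_3 = 1.751482 − 0.001945·(1.751482 − 2.000000) / (0.001945 − 0.383147) = 1.751482 − (-0.000483)/(-0.381202) = 1.750214

1.7502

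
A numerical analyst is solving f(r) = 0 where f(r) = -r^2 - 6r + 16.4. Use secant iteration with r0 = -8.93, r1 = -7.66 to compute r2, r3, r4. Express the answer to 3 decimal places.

-8.008, -8.041, -8.040

f(-8.93) = -9.76490, f(-7.66) = 3.68440
r2 = -7.66000 − 3.68440·(-7.66000 − (-8.93000)) / (3.68440 − (-9.76490)) = -7.66000 − (4.67919)/(13.44930) = -8.00791
f(-8.00791) = 0.32081
r3 = -8.00791 − 0.32081·(-8.00791 − (-7.66000)) / (0.32081 − 3.68440) = -8.00791 − (-0.11161)/(-3.36359) = -8.04110
f(-8.04110) = -0.01265
r4 = -8.04110 − (-0.01265)·(-8.04110 − (-8.00791)) / (-0.01265 − 0.32081) = -8.04110 − (0.00042)/(-0.33345) = -8.03984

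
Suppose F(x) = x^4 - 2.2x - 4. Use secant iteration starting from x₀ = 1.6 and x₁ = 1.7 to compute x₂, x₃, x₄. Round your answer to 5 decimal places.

F(1.6) = -0.9664000, F(1.7) = 0.6121000
x₂ = 1.7000000 − 0.6121000·(1.7000000 − 1.6000000) / (0.6121000 − (-0.9664000)) = 1.7000000 − (0.0612100)/(1.5785000) = 1.6612227
F(1.6612227) = -0.0389622
x₃ = 1.6612227 − (-0.0389622)·(1.6612227 − 1.7000000) / (-0.0389622 − 0.6121000) = 1.6612227 − (0.0015109)/(-0.6510622) = 1.6635433
F(1.6635433) = -0.0014241
x₄ = 1.6635433 − (-0.0014241)·(1.6635433 − 1.6612227) / (-0.0014241 − (-0.0389622)) = 1.6635433 − (-0.0000033)/(0.0375381) = 1.6636313

1.66122, 1.66354, 1.66363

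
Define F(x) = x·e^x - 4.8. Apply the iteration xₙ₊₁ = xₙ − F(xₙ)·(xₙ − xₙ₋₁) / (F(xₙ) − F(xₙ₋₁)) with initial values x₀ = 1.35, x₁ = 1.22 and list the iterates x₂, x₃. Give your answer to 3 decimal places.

1.301, 1.304

F(1.35) = 0.40752, F(1.22) = -0.66763
x₂ = 1.22000 − (-0.66763)·(1.22000 − 1.35000) / (-0.66763 − 0.40752) = 1.22000 − (0.08679)/(-1.07516) = 1.30073
F(1.30073) = -0.02379
x₃ = 1.30073 − (-0.02379)·(1.30073 − 1.22000) / (-0.02379 − (-0.66763)) = 1.30073 − (-0.00192)/(0.64384) = 1.30371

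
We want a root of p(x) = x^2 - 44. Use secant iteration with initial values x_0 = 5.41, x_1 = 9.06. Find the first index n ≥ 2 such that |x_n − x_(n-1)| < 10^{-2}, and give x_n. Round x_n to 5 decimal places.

n = 5, x_n = 6.63325

p(5.41) = -14.7319000, p(9.06) = 38.0836000
x_2 = 9.0600000 − 38.0836000·(3.6500000)/(52.8155000) = 6.4280995;  |Δ| = 2.6319005
p(6.4280995) = -2.6795366
x_3 = 6.4280995 − (-2.6795366)·(-2.6319005)/(-40.7631366) = 6.6011057;  |Δ| = 0.1730062
p(6.6011057) = -0.4254039
x_4 = 6.6011057 − (-0.4254039)·(0.1730062)/(2.2541327) = 6.6337557;  |Δ| = 0.0326500
p(6.6337557) = 0.0067147
x_5 = 6.6337557 − 0.0067147·(0.0326500)/(0.4321185) = 6.6332484;  |Δ| = 0.0005073
|x_5 − x_4| = 0.0005073 < 10^{-2}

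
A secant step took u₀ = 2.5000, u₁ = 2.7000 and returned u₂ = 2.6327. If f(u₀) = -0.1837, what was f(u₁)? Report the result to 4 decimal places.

0.0932

The secant line through (2.5000, -0.1837) and (2.7000, f(u₁)) crosses zero at u₂ = 2.6327.
So (2.5000, -0.1837), (2.7000, f(u₁)), (2.6327, 0) are collinear:
f(u₁) = -0.1837 · (2.7000 − 2.6327) / (2.5000 − 2.6327) = -0.1837 · (0.067300)/(-0.132700) = 0.093165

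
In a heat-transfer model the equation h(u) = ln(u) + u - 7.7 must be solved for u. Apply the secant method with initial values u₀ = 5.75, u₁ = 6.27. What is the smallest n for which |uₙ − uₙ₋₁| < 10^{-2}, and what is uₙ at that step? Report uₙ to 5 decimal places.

h(5.75) = -0.2008001, h(6.27) = 0.4057764
u₂ = 6.2700000 − 0.4057764·(0.5200000)/(0.6065765) = 5.9221400;  |Δ| = 0.3478600
h(5.9221400) = 0.0008379
u₃ = 5.9221400 − 0.0008379·(-0.3478600)/(-0.4049385) = 5.9214202;  |Δ| = 0.0007198
|u₃ − u₂| = 0.0007198 < 10^{-2}

n = 3, uₙ = 5.92142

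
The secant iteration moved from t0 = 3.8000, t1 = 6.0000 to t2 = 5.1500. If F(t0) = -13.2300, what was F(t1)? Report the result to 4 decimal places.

8.3300

The secant line through (3.8000, -13.2300) and (6.0000, F(t1)) crosses zero at t2 = 5.1500.
So (3.8000, -13.2300), (6.0000, F(t1)), (5.1500, 0) are collinear:
F(t1) = -13.2300 · (6.0000 − 5.1500) / (3.8000 − 5.1500) = -13.2300 · (0.850000)/(-1.350000) = 8.330000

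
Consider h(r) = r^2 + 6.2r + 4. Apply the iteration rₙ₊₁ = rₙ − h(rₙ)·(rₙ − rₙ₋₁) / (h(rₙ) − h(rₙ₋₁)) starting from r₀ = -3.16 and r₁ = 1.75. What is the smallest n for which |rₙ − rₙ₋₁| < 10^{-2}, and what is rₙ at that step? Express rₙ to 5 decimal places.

n = 7, rₙ = -0.73145

h(-3.16) = -5.6064000, h(1.75) = 17.9125000
r₂ = 1.7500000 − 17.9125000·(4.9100000)/(23.5189000) = -1.9895616;  |Δ| = 3.7395616
h(-1.9895616) = -4.3769265
r₃ = -1.9895616 − (-4.3769265)·(-3.7395616)/(-22.2894265) = -1.2552320;  |Δ| = 0.7343296
h(-1.2552320) = -2.2068309
r₄ = -1.2552320 − (-2.2068309)·(0.7343296)/(2.1700957) = -0.5084717;  |Δ| = 0.7467603
h(-0.5084717) = 1.1060192
r₅ = -0.5084717 − 1.1060192·(0.7467603)/(3.3128500) = -0.7577830;  |Δ| = 0.2493114
h(-0.7577830) = -0.1240197
r₆ = -0.7577830 − (-0.1240197)·(-0.2493114)/(-1.2300388) = -0.7326460;  |Δ| = 0.0251370
h(-0.7326460) = -0.0056351
r₇ = -0.7326460 − (-0.0056351)·(0.0251370)/(0.1183846) = -0.7314495;  |Δ| = 0.0011965
|r₇ − r₆| = 0.0011965 < 10^{-2}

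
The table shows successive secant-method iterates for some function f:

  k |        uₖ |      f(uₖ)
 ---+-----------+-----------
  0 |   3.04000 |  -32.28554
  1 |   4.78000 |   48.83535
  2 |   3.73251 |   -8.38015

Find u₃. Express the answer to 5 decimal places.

u₃ = 3.73251 − (-8.38015)·(3.73251 − 4.78000) / (-8.38015 − 48.83535)
   = 3.73251 − (8.7781233)/(-57.2155000) = 3.8859321

3.88593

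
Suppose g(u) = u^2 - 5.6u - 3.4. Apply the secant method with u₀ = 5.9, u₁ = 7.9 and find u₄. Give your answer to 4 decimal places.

6.1527

g(5.9) = -1.630000, g(7.9) = 14.770000
u₂ = 7.900000 − 14.770000·(7.900000 − 5.900000) / (14.770000 − (-1.630000)) = 7.900000 − (29.540000)/(16.400000) = 6.098780
g(6.098780) = -0.358047
u₃ = 6.098780 − (-0.358047)·(6.098780 − 7.900000) / (-0.358047 − 14.770000) = 6.098780 − (0.644922)/(-15.128047) = 6.141411
g(6.141411) = -0.074970
u₄ = 6.141411 − (-0.074970)·(6.141411 − 6.098780) / (-0.074970 − (-0.358047)) = 6.141411 − (-0.003196)/(0.283077) = 6.152702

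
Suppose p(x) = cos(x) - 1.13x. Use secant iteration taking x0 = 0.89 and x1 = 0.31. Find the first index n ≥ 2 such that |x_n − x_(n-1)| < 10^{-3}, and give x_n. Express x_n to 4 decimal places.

n = 5, x_n = 0.6852

p(0.89) = -0.376288, p(0.31) = 0.602034
x2 = 0.310000 − 0.602034·(-0.580000)/(0.978322) = 0.666917;  |Δ| = 0.356917
p(0.666917) = 0.032116
x3 = 0.666917 − 0.032116·(0.356917)/(-0.569917) = 0.687030;  |Δ| = 0.020113
p(0.687030) = -0.003211
x4 = 0.687030 − (-0.003211)·(0.020113)/(-0.035327) = 0.685202;  |Δ| = 0.001828
p(0.685202) = 0.000013
x5 = 0.685202 − 0.000013·(-0.001828)/(0.003224) = 0.685209;  |Δ| = 0.000007
|x5 − x4| = 0.000007 < 10^{-3}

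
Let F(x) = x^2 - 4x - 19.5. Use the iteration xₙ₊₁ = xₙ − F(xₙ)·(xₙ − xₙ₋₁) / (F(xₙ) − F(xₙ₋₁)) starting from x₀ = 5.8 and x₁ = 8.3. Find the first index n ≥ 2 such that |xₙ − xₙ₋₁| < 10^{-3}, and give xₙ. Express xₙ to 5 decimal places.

F(5.8) = -9.0600000, F(8.3) = 16.1900000
x₂ = 8.3000000 − 16.1900000·(2.5000000)/(25.2500000) = 6.6970297;  |Δ| = 1.6029703
F(6.6970297) = -1.4379120
x₃ = 6.6970297 − (-1.4379120)·(-1.6029703)/(-17.6279120) = 6.8277843;  |Δ| = 0.1307546
F(6.8277843) = -0.1924989
x₄ = 6.8277843 − (-0.1924989)·(0.1307546)/(1.2454130) = 6.8479945;  |Δ| = 0.0202103
F(6.8479945) = 0.0030510
x₅ = 6.8479945 − 0.0030510·(0.0202103)/(0.1955500) = 6.8476792;  |Δ| = 0.0003153
|x₅ − x₄| = 0.0003153 < 10^{-3}

n = 5, xₙ = 6.84768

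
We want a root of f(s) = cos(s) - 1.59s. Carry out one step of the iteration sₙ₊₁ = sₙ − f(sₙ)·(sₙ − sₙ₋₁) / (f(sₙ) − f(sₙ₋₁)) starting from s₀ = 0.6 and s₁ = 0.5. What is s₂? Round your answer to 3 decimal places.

f(0.6) = -0.12866, f(0.5) = 0.08258
s₂ = 0.50000 − 0.08258·(0.50000 − 0.60000) / (0.08258 − (-0.12866)) = 0.50000 − (-0.00826)/(0.21125) = 0.53909

0.539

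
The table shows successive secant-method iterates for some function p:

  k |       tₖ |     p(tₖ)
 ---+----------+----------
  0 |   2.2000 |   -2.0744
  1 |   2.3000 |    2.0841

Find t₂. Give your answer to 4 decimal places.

2.2499

t₂ = 2.3000 − 2.0841·(2.3000 − 2.2000) / (2.0841 − (-2.0744))
   = 2.3000 − (0.208410)/(4.158500) = 2.249883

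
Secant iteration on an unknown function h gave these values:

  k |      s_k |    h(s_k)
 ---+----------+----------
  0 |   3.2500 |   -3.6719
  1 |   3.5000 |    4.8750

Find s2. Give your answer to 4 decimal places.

3.3574

s2 = 3.5000 − 4.8750·(3.5000 − 3.2500) / (4.8750 − (-3.6719))
   = 3.5000 − (1.218750)/(8.546900) = 3.357404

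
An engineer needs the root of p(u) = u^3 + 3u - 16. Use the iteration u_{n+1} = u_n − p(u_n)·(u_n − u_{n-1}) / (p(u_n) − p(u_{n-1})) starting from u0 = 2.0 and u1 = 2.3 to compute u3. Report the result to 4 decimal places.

2.1262

p(2.0) = -2.000000, p(2.3) = 3.067000
u2 = 2.300000 − 3.067000·(2.300000 − 2.000000) / (3.067000 − (-2.000000)) = 2.300000 − (0.920100)/(5.067000) = 2.118413
p(2.118413) = -0.138011
u3 = 2.118413 − (-0.138011)·(2.118413 − 2.300000) / (-0.138011 − 3.067000) = 2.118413 − (0.025061)/(-3.205011) = 2.126233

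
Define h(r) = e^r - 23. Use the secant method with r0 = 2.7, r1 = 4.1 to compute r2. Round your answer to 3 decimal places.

2.950

h(2.7) = -8.12027, h(4.1) = 37.34029
r2 = 4.10000 − 37.34029·(4.10000 − 2.70000) / (37.34029 − (-8.12027)) = 4.10000 − (52.27640)/(45.46056) = 2.95007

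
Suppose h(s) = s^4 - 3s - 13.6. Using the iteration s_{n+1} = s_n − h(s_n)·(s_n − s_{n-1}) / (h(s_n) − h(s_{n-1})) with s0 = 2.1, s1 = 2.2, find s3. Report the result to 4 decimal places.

h(2.1) = -0.451900, h(2.2) = 3.225600
s2 = 2.200000 − 3.225600·(2.200000 − 2.100000) / (3.225600 − (-0.451900)) = 2.200000 − (0.322560)/(3.677500) = 2.112288
h(2.112288) = -0.029548
s3 = 2.112288 − (-0.029548)·(2.112288 − 2.200000) / (-0.029548 − 3.225600) = 2.112288 − (0.002592)/(-3.255148) = 2.113084

2.1131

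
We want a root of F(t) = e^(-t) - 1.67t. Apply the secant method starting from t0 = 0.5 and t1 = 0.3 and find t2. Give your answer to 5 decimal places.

0.40242

F(0.5) = -0.2284693, F(0.3) = 0.2398182
t2 = 0.3000000 − 0.2398182·(0.3000000 − 0.5000000) / (0.2398182 − (-0.2284693)) = 0.3000000 − (-0.0479636)/(0.4682876) = 0.4024235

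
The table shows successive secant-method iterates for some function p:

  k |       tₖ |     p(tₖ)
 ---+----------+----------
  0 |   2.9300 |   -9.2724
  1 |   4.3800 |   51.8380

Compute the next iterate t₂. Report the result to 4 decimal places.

3.1500

t₂ = 4.3800 − 51.8380·(4.3800 − 2.9300) / (51.8380 − (-9.2724))
   = 4.3800 − (75.165100)/(61.110400) = 3.150011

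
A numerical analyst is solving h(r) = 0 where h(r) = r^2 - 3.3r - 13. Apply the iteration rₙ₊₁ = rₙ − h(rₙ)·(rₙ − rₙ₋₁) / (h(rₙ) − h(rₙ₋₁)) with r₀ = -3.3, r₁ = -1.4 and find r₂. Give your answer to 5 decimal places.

h(-3.3) = 8.7800000, h(-1.4) = -6.4200000
r₂ = -1.4000000 − (-6.4200000)·(-1.4000000 − (-3.3000000)) / (-6.4200000 − 8.7800000) = -1.4000000 − (-12.1980000)/(-15.2000000) = -2.2025000

-2.20250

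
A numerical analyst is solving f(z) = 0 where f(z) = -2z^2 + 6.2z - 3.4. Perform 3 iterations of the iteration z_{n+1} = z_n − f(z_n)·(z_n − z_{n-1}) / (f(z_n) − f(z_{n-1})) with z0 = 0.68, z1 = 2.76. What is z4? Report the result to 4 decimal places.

0.6085

f(0.68) = -0.108800, f(2.76) = -1.523200
z2 = 2.760000 − (-1.523200)·(2.760000 − 0.680000) / (-1.523200 − (-0.108800)) = 2.760000 − (-3.168256)/(-1.414400) = 0.520000
f(0.520000) = -0.716800
z3 = 0.520000 − (-0.716800)·(0.520000 − 2.760000) / (-0.716800 − (-1.523200)) = 0.520000 − (1.605632)/(0.806400) = -1.471111
f(-1.471111) = -16.849225
z4 = -1.471111 − (-16.849225)·(-1.471111 − 0.520000) / (-16.849225 − (-0.716800)) = -1.471111 − (33.548678)/(-16.132425) = 0.608470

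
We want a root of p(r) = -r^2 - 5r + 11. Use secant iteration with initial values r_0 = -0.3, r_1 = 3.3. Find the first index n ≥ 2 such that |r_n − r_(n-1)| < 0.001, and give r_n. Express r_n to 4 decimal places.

p(-0.3) = 12.410000, p(3.3) = -16.390000
r_2 = 3.300000 − (-16.390000)·(3.600000)/(-28.800000) = 1.251250;  |Δ| = 2.048750
p(1.251250) = 3.178123
r_3 = 1.251250 − 3.178123·(-2.048750)/(19.568123) = 1.583994;  |Δ| = 0.332744
p(1.583994) = 0.570991
r_4 = 1.583994 − 0.570991·(0.332744)/(-2.607132) = 1.656869;  |Δ| = 0.072875
p(1.656869) = -0.029559
r_5 = 1.656869 − (-0.029559)·(0.072875)/(-0.600550) = 1.653282;  |Δ| = 0.003587
p(1.653282) = 0.000249
r_6 = 1.653282 − 0.000249·(-0.003587)/(0.029808) = 1.653312;  |Δ| = 0.000030
|r_6 − r_5| = 0.000030 < 0.001

n = 6, r_n = 1.6533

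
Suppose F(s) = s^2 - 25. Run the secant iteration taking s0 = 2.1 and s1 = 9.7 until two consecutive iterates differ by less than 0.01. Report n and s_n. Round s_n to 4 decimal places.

n = 6, s_n = 5.0000

F(2.1) = -20.590000, F(9.7) = 69.090000
s2 = 9.700000 − 69.090000·(7.600000)/(89.680000) = 3.844915;  |Δ| = 5.855085
F(3.844915) = -10.216627
s3 = 3.844915 − (-10.216627)·(-5.855085)/(-79.306627) = 4.599193;  |Δ| = 0.754278
F(4.599193) = -3.847425
s4 = 4.599193 − (-3.847425)·(0.754278)/(6.369202) = 5.054827;  |Δ| = 0.455634
F(5.054827) = 0.551277
s5 = 5.054827 − 0.551277·(0.455634)/(4.398702) = 4.997724;  |Δ| = 0.057103
F(4.997724) = -0.022757
s6 = 4.997724 − (-0.022757)·(-0.057103)/(-0.574035) = 4.999988;  |Δ| = 0.002264
|s6 − s5| = 0.002264 < 0.01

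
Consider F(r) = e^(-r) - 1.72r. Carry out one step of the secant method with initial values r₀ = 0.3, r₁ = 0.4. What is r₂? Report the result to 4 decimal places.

F(0.3) = 0.224818, F(0.4) = -0.017680
r₂ = 0.400000 − (-0.017680)·(0.400000 − 0.300000) / (-0.017680 − 0.224818) = 0.400000 − (-0.001768)/(-0.242498) = 0.392709

0.3927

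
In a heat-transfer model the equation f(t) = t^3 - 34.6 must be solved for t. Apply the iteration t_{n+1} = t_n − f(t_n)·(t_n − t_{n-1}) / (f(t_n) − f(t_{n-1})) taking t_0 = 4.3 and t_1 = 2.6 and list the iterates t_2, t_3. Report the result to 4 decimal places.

f(4.3) = 44.907000, f(2.6) = -17.024000
t_2 = 2.600000 − (-17.024000)·(2.600000 − 4.300000) / (-17.024000 − 44.907000) = 2.600000 − (28.940800)/(-61.931000) = 3.067307
f(3.067307) = -5.741629
t_3 = 3.067307 − (-5.741629)·(3.067307 − 2.600000) / (-5.741629 − (-17.024000)) = 3.067307 − (-2.683105)/(11.282371) = 3.305121

3.0673, 3.3051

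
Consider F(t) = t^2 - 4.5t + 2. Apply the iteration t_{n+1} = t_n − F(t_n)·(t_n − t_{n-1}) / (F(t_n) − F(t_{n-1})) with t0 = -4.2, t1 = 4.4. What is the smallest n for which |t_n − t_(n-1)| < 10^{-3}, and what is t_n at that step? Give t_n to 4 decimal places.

F(-4.2) = 38.540000, F(4.4) = 1.560000
t2 = 4.400000 − 1.560000·(8.600000)/(-36.980000) = 4.762791;  |Δ| = 0.362791
F(4.762791) = 3.251617
t3 = 4.762791 − 3.251617·(0.362791)/(1.691617) = 4.065436;  |Δ| = 0.697354
F(4.065436) = 0.233309
t4 = 4.065436 − 0.233309·(-0.697354)/(-3.018308) = 4.011532;  |Δ| = 0.053904
F(4.011532) = 0.040496
t5 = 4.011532 − 0.040496·(-0.053904)/(-0.192813) = 4.000211;  |Δ| = 0.011321
F(4.000211) = 0.000738
t6 = 4.000211 − 0.000738·(-0.011321)/(-0.039758) = 4.000001;  |Δ| = 0.000210
|t6 − t5| = 0.000210 < 10^{-3}

n = 6, t_n = 4.0000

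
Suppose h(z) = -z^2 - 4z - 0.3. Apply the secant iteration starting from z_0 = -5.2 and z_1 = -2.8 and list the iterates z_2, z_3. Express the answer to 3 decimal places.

-3.565, -4.094

h(-5.2) = -6.54000, h(-2.8) = 3.06000
z_2 = -2.80000 − 3.06000·(-2.80000 − (-5.20000)) / (3.06000 − (-6.54000)) = -2.80000 − (7.34400)/(9.60000) = -3.56500
h(-3.56500) = 1.25077
z_3 = -3.56500 − 1.25077·(-3.56500 − (-2.80000)) / (1.25077 − 3.06000) = -3.56500 − (-0.95684)/(-1.80923) = -4.09387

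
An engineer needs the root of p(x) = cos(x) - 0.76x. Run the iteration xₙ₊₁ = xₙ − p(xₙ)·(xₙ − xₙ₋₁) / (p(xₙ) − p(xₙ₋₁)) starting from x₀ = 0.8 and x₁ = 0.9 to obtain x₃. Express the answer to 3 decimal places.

p(0.8) = 0.08871, p(0.9) = -0.06239
x₂ = 0.90000 − (-0.06239)·(0.90000 − 0.80000) / (-0.06239 − 0.08871) = 0.90000 − (-0.00624)/(-0.15110) = 0.85871
p(0.85871) = 0.00080
x₃ = 0.85871 − 0.00080·(0.85871 − 0.90000) / (0.00080 − (-0.06239)) = 0.85871 − (-0.00003)/(0.06319) = 0.85923

0.859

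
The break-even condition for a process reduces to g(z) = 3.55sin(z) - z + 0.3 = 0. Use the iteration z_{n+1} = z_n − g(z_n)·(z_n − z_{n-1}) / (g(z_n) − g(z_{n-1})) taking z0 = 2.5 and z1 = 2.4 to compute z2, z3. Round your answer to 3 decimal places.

2.480, 2.480

g(2.5) = -0.07542, g(2.4) = 0.29789
z2 = 2.40000 − 0.29789·(2.40000 − 2.50000) / (0.29789 − (-0.07542)) = 2.40000 − (-0.02979)/(0.37332) = 2.47980
g(2.47980) = 0.00180
z3 = 2.47980 − 0.00180·(2.47980 − 2.40000) / (0.00180 − 0.29789) = 2.47980 − (0.00014)/(-0.29609) = 2.48028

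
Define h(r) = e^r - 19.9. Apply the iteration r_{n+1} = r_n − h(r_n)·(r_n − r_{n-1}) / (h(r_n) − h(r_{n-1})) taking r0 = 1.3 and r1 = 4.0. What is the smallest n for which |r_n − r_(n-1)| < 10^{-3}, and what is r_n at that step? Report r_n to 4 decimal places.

h(1.3) = -16.230703, h(4.0) = 34.698150
r2 = 4.000000 − 34.698150·(2.700000)/(50.928853) = 2.160473;  |Δ| = 1.839527
h(2.160473) = -11.224761
r3 = 2.160473 − (-11.224761)·(-1.839527)/(-45.922911) = 2.610101;  |Δ| = 0.449629
h(2.610101) = -6.299569
r4 = 2.610101 − (-6.299569)·(0.449629)/(4.925191) = 3.185199;  |Δ| = 0.575098
h(3.185199) = 4.272102
r5 = 3.185199 − 4.272102·(0.575098)/(10.571671) = 2.952797;  |Δ| = 0.232402
h(2.952797) = -0.740526
r6 = 2.952797 − (-0.740526)·(-0.232402)/(-5.012628) = 2.987131;  |Δ| = 0.034333
h(2.987131) = -0.071297
r7 = 2.987131 − (-0.071297)·(0.034333)/(0.669229) = 2.990788;  |Δ| = 0.003658
h(2.990788) = 0.001364
r8 = 2.990788 − 0.001364·(0.003658)/(0.072661) = 2.990720;  |Δ| = 0.000069
|r8 − r7| = 0.000069 < 10^{-3}

n = 8, r_n = 2.9907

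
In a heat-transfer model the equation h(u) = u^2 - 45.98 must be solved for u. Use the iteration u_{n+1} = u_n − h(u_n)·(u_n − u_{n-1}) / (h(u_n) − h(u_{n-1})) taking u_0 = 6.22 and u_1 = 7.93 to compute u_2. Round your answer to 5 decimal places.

6.73531

h(6.22) = -7.2916000, h(7.93) = 16.9049000
u_2 = 7.9300000 − 16.9049000·(7.9300000 − 6.2200000) / (16.9049000 − (-7.2916000)) = 7.9300000 − (28.9073790)/(24.1965000) = 6.7353074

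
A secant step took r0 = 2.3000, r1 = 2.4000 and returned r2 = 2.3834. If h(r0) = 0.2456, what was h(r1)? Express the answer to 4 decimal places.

The secant line through (2.3000, 0.2456) and (2.4000, h(r1)) crosses zero at r2 = 2.3834.
So (2.3000, 0.2456), (2.4000, h(r1)), (2.3834, 0) are collinear:
h(r1) = 0.2456 · (2.4000 − 2.3834) / (2.3000 − 2.3834) = 0.2456 · (0.016600)/(-0.083400) = -0.048884

-0.0489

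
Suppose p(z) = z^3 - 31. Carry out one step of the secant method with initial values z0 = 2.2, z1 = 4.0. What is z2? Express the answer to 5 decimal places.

2.88664

p(2.2) = -20.3520000, p(4.0) = 33.0000000
z2 = 4.0000000 − 33.0000000·(4.0000000 − 2.2000000) / (33.0000000 − (-20.3520000)) = 4.0000000 − (59.4000000)/(53.3520000) = 2.8866397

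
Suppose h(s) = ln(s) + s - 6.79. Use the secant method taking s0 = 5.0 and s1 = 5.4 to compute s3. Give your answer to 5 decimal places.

h(5.0) = -0.1805621, h(5.4) = 0.2963990
s2 = 5.4000000 − 0.2963990·(5.4000000 − 5.0000000) / (0.2963990 − (-0.1805621)) = 5.4000000 − (0.1185596)/(0.4769610) = 5.1514271
h(5.1514271) = 0.0007009
s3 = 5.1514271 − 0.0007009·(5.1514271 − 5.4000000) / (0.0007009 − 0.2963990) = 5.1514271 − (-0.0001742)/(-0.2956981) = 5.1508379

5.15084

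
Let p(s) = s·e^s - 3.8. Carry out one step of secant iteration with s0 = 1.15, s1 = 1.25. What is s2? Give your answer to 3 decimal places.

p(1.15) = -0.16808, p(1.25) = 0.56293
s2 = 1.25000 − 0.56293·(1.25000 − 1.15000) / (0.56293 − (-0.16808)) = 1.25000 − (0.05629)/(0.73101) = 1.17299

1.173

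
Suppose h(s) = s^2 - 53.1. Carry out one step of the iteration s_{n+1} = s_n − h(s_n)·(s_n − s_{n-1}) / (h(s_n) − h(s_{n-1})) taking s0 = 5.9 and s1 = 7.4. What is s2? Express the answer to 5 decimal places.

7.27519

h(5.9) = -18.2900000, h(7.4) = 1.6600000
s2 = 7.4000000 − 1.6600000·(7.4000000 − 5.9000000) / (1.6600000 − (-18.2900000)) = 7.4000000 − (2.4900000)/(19.9500000) = 7.2751880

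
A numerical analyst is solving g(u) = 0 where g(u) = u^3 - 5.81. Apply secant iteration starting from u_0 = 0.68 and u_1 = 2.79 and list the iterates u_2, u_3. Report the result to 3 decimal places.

g(0.68) = -5.49557, g(2.79) = 15.90764
u_2 = 2.79000 − 15.90764·(2.79000 − 0.68000) / (15.90764 − (-5.49557)) = 2.79000 − (33.56512)/(21.40321) = 1.22177
g(1.22177) = -3.98623
u_3 = 1.22177 − (-3.98623)·(1.22177 − 2.79000) / (-3.98623 − 15.90764) = 1.22177 − (6.25132)/(-19.89387) = 1.53601

1.222, 1.536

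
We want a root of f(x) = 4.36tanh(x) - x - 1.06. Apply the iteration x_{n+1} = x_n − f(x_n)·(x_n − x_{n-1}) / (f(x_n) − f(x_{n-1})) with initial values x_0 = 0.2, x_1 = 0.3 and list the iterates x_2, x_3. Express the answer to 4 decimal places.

0.3290, 0.3304

f(0.2) = -0.399444, f(0.3) = -0.089877
x_2 = 0.300000 − (-0.089877)·(0.300000 − 0.200000) / (-0.089877 − (-0.399444)) = 0.300000 − (-0.008988)/(0.309567) = 0.329033
f(0.329033) = -0.004071
x_3 = 0.329033 − (-0.004071)·(0.329033 − 0.300000) / (-0.004071 − (-0.089877)) = 0.329033 − (-0.000118)/(0.085806) = 0.330411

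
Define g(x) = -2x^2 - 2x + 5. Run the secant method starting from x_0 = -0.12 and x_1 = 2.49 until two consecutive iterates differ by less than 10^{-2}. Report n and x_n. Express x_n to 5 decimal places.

g(-0.12) = 5.2112000, g(2.49) = -12.3802000
x_2 = 2.4900000 − (-12.3802000)·(2.6100000)/(-17.5914000) = 0.6531751;  |Δ| = 1.8368249
g(0.6531751) = 2.8403745
x_3 = 0.6531751 − 2.8403745·(-1.8368249)/(15.2205745) = 0.9959526;  |Δ| = 0.3427775
g(0.9959526) = 1.0242517
x_4 = 0.9959526 − 1.0242517·(0.3427775)/(-1.8161228) = 1.1892713;  |Δ| = 0.1933187
g(1.1892713) = -0.2072748
x_5 = 1.1892713 − (-0.2072748)·(0.1933187)/(-1.2315265) = 1.1567343;  |Δ| = 0.0325369
g(1.1567343) = 0.0104627
x_6 = 1.1567343 − 0.0104627·(-0.0325369)/(0.2177375) = 1.1582978;  |Δ| = 0.0015635
|x_6 − x_5| = 0.0015635 < 10^{-2}

n = 6, x_n = 1.15830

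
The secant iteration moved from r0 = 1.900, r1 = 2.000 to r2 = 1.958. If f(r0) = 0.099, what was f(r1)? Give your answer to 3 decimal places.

-0.072

The secant line through (1.900, 0.099) and (2.000, f(r1)) crosses zero at r2 = 1.958.
So (1.900, 0.099), (2.000, f(r1)), (1.958, 0) are collinear:
f(r1) = 0.099 · (2.000 − 1.958) / (1.900 − 1.958) = 0.099 · (0.04200)/(-0.05800) = -0.07169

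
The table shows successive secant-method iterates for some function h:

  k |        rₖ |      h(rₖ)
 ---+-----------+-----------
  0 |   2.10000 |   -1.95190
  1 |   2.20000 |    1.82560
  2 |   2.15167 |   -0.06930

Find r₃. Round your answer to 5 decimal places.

r₃ = 2.15167 − (-0.06930)·(2.15167 − 2.20000) / (-0.06930 − 1.82560)
   = 2.15167 − (0.0033493)/(-1.8949000) = 2.1534375

2.15344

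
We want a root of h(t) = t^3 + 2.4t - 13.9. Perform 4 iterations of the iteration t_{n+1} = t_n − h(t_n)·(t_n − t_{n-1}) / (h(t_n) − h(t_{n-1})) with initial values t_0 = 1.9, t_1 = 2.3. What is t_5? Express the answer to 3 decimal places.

2.074

h(1.9) = -2.48100, h(2.3) = 3.78700
t_2 = 2.30000 − 3.78700·(2.30000 − 1.90000) / (3.78700 − (-2.48100)) = 2.30000 − (1.51480)/(6.26800) = 2.05833
h(2.05833) = -0.23947
t_3 = 2.05833 − (-0.23947)·(2.05833 − 2.30000) / (-0.23947 − 3.78700) = 2.05833 − (0.05787)/(-4.02647) = 2.07270
h(2.07270) = -0.02101
t_4 = 2.07270 − (-0.02101)·(2.07270 − 2.05833) / (-0.02101 − (-0.23947)) = 2.07270 − (-0.00030)/(0.21846) = 2.07408
h(2.07408) = 0.00014
t_5 = 2.07408 − 0.00014·(2.07408 − 2.07270) / (0.00014 − (-0.02101)) = 2.07408 − (0.00000)/(0.02114) = 2.07407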